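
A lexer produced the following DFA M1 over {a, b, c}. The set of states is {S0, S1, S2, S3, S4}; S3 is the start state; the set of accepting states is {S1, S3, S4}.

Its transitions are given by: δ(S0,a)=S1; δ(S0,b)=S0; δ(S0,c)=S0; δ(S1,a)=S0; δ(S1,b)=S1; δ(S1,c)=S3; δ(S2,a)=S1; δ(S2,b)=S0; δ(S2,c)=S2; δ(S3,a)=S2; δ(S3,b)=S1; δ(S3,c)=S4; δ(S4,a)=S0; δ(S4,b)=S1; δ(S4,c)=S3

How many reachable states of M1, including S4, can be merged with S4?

3

Every state is reachable, so we keep all 5.
Initial partition by acceptance: {S1,S3,S4} | {S0,S2}.
Stable partition: {S1,S3,S4} | {S0,S2} — 2 equivalence classes.
The equivalence class containing S4 is {S1,S3,S4}, of size 3.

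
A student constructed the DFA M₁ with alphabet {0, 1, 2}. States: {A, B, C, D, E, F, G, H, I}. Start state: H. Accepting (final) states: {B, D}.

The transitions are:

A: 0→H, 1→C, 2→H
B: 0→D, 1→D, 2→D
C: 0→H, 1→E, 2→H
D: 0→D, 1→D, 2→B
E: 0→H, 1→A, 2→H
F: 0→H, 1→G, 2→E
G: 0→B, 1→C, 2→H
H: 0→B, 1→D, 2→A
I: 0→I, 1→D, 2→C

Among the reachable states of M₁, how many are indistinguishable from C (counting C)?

First remove the unreachable states {F,G,I}; 6 states remain.
Initial partition by acceptance: {B,D} | {A,C,E,H}.
Refine {A,C,E,H} on symbol 0: members go to different blocks, giving {A,C,E} and {H}.
No further refinement is possible. Final partition (3 blocks): {B,D} | {A,C,E} | {H}.
The equivalence class containing C is {A,C,E}, of size 3.

3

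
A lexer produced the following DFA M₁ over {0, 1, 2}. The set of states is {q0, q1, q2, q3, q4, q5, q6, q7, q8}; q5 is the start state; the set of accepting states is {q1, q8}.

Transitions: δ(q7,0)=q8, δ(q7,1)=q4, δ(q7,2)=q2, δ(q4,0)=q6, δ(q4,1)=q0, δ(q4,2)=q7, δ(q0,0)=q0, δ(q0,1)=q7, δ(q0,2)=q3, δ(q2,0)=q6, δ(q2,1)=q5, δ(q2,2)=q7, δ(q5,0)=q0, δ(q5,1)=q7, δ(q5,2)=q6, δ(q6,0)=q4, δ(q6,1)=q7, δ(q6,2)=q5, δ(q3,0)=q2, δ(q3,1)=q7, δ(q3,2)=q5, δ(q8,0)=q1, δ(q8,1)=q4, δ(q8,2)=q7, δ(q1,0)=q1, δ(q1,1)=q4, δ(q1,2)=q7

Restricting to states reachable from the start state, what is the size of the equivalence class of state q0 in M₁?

2

All states are reachable from the start state.
Initial partition by acceptance: {q1,q8} | {q0,q2,q3,q4,q5,q6,q7}.
Split {q0,q2,q3,q4,q5,q6,q7} by δ(·,0) → {q0,q2,q3,q4,q5,q6} and {q7}.
Refine {q0,q2,q3,q4,q5,q6} on symbol 1: members go to different blocks, giving {q0,q3,q5,q6} and {q2,q4}.
Refine {q0,q3,q5,q6} on symbol 0: members go to different blocks, giving {q0,q5} and {q3,q6}.
The partition is now stable with 5 blocks: {q1,q8} | {q0,q5} | {q7} | {q2,q4} | {q3,q6}.
The equivalence class containing q0 is {q0,q5}, of size 2.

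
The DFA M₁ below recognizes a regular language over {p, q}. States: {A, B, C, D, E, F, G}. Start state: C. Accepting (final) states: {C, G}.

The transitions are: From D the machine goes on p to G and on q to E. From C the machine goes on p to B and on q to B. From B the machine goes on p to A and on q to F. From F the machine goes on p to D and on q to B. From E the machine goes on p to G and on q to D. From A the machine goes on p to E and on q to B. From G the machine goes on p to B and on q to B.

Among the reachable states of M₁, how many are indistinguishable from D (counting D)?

Every state is reachable, so we keep all 7.
Start with accepting vs non-accepting: {C,G} | {A,B,D,E,F}.
On input p, block {A,B,D,E,F} splits into {A,B,F} and {D,E}.
On input p, block {A,B,F} splits into {A,F} and {B}.
Stable partition: {C,G} | {A,F} | {D,E} | {B} — 4 equivalence classes.
The equivalence class containing D is {D,E}, of size 2.

2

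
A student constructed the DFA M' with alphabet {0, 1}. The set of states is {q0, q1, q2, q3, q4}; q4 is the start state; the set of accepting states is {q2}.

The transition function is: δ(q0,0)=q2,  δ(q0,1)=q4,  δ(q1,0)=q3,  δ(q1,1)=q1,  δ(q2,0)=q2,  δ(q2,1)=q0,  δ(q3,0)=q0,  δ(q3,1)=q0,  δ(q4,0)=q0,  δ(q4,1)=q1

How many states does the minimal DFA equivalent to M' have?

5

Every state is reachable, so we keep all 5.
Start with accepting vs non-accepting: {q2} | {q0,q1,q3,q4}.
Split {q0,q1,q3,q4} by δ(·,0) → {q1,q3,q4} and {q0}.
Refine {q1,q3,q4} on symbol 0: members go to different blocks, giving {q3,q4} and {q1}.
Split {q3,q4} by δ(·,1) → {q3} and {q4}.
The partition is now stable with 5 blocks: {q2} | {q3} | {q0} | {q1} | {q4}.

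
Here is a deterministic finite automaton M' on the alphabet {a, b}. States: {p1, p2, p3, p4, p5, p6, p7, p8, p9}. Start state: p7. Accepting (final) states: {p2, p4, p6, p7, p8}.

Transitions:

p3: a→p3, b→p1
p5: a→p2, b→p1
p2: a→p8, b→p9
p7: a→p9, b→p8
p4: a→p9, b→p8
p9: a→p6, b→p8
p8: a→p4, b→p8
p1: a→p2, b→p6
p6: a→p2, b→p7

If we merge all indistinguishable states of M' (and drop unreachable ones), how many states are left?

First remove the unreachable states {p1,p3,p5}; 6 states remain.
P0 = {p2,p4,p6,p7,p8} | {p9}.
On input a, block {p2,p4,p6,p7,p8} splits into {p2,p6,p8} and {p4,p7}.
Refine {p2,p6,p8} on symbol a: members go to different blocks, giving {p2,p6} and {p8}.
On input a, block {p2,p6} splits into {p2} and {p6}.
The partition is now stable with 5 blocks: {p2} | {p9} | {p4,p7} | {p8} | {p6}.

5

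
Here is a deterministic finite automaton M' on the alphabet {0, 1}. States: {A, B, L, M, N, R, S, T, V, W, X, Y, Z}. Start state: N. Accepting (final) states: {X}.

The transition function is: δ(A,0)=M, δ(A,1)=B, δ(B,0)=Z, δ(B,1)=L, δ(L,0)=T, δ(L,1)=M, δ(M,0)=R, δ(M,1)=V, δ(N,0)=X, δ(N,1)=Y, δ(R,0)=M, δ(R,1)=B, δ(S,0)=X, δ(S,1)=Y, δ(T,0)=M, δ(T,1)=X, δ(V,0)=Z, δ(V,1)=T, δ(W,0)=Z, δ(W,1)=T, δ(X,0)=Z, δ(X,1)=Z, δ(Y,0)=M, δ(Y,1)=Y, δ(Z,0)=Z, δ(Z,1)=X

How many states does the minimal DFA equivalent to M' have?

First remove the unreachable states {A,S,W}; 10 states remain.
P0 = {X} | {B,L,M,N,R,T,V,Y,Z}.
Refine {B,L,M,N,R,T,V,Y,Z} on symbol 0: members go to different blocks, giving {B,L,M,R,T,V,Y,Z} and {N}.
Split {B,L,M,R,T,V,Y,Z} by δ(·,1) → {B,L,M,R,V,Y} and {T,Z}.
Split {B,L,M,R,V,Y} by δ(·,0) → {B,L,V} and {M,R,Y}.
On input 1, block {B,L,V} splits into {B} and {V} and {L}.
Refine {T,Z} on symbol 0: members go to different blocks, giving {T} and {Z}.
Refine {M,R,Y} on symbol 1: members go to different blocks, giving {Y} and {R} and {M}.
The partition is now stable with 10 blocks: {X} | {B} | {N} | {T} | {Y} | {V} | {L} | {Z} | {R} | {M}.

10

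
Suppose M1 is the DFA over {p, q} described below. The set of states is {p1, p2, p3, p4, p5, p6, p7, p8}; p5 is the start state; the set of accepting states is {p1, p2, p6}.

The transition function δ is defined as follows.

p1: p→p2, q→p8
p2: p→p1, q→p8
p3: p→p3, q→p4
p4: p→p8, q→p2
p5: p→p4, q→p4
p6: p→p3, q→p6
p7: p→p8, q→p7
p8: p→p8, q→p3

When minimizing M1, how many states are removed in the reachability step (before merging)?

2

No path from p5 leads to p6, p7; the other 6 states are all reachable.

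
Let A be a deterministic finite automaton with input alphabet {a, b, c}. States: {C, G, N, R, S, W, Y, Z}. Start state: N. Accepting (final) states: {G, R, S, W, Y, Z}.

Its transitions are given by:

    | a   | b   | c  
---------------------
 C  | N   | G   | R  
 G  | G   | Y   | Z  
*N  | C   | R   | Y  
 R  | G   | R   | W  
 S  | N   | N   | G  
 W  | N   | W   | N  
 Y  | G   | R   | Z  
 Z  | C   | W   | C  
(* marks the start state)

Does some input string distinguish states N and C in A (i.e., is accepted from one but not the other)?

No

Reachable states from the start: {C,G,N,R,W,Y,Z}. Unreachable: {S} — drop them.
P0 = {G,R,W,Y,Z} | {C,N}.
Split {G,R,W,Y,Z} by δ(·,a) → {G,R,Y} and {W,Z}.
No further refinement is possible. Final partition (3 blocks): {G,R,Y} | {C,N} | {W,Z}.
N and C lie in the same block of the stable partition, so they are equivalent — no string distinguishes them.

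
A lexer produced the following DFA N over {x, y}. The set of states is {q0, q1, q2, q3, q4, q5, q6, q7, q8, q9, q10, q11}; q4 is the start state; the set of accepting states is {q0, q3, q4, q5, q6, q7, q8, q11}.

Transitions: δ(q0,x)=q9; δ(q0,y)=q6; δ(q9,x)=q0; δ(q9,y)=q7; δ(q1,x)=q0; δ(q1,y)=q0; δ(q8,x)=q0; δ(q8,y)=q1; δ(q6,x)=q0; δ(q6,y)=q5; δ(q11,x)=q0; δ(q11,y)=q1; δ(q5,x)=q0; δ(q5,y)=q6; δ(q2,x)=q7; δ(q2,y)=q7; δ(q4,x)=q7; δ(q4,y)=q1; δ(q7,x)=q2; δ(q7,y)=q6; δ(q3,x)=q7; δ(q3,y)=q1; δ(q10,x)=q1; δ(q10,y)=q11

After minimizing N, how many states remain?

4

First remove the unreachable states {q3,q8,q10,q11}; 8 states remain.
P0 = {q0,q4,q5,q6,q7} | {q1,q2,q9}.
Refine {q0,q4,q5,q6,q7} on symbol x: members go to different blocks, giving {q4,q5,q6} and {q0,q7}.
Split {q4,q5,q6} by δ(·,y) → {q5,q6} and {q4}.
The partition is now stable with 4 blocks: {q5,q6} | {q1,q2,q9} | {q0,q7} | {q4}.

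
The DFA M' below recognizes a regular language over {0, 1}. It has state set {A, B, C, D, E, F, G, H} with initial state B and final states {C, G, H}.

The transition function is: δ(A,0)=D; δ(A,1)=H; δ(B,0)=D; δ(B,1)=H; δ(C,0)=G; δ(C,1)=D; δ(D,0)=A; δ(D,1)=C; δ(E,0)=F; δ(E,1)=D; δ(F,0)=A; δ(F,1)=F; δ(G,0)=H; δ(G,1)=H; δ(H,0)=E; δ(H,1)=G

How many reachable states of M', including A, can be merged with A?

Start with accepting vs non-accepting: {C,G,H} | {A,B,D,E,F}.
On input 0, block {C,G,H} splits into {C,G} and {H}.
On input 0, block {C,G} splits into {C} and {G}.
On input 1, block {A,B,D,E,F} splits into {A,B} and {E,F} and {D}.
Split {E,F} by δ(·,0) → {E} and {F}.
No further refinement is possible. Final partition (7 blocks): {C} | {A,B} | {H} | {G} | {E} | {D} | {F}.
The equivalence class containing A is {A,B}, of size 2.

2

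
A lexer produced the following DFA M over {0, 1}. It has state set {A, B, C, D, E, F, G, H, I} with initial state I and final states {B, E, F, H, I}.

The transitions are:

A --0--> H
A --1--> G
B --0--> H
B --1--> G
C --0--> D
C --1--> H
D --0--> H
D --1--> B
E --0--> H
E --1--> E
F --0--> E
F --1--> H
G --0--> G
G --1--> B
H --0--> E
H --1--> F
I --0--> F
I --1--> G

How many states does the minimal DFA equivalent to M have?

3

States {A,C,D} cannot be reached from the start state, so discard them.
Initial partition by acceptance: {B,E,F,H,I} | {G}.
On input 1, block {B,E,F,H,I} splits into {E,F,H} and {B,I}.
Stable partition: {E,F,H} | {G} | {B,I} — 3 equivalence classes.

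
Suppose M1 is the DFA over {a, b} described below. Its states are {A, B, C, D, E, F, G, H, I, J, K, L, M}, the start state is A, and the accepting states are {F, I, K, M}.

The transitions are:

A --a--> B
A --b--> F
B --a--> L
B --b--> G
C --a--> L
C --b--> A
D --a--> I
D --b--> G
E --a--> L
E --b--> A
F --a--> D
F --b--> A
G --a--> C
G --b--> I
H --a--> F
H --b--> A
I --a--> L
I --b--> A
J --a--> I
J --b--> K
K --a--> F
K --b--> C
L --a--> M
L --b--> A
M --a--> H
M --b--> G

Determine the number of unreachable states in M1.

Starting at A and following transitions, the reachable set is {A, B, C, D, F, G, H, I, L, M}. That leaves E, J, K unreachable — 3 in total.

3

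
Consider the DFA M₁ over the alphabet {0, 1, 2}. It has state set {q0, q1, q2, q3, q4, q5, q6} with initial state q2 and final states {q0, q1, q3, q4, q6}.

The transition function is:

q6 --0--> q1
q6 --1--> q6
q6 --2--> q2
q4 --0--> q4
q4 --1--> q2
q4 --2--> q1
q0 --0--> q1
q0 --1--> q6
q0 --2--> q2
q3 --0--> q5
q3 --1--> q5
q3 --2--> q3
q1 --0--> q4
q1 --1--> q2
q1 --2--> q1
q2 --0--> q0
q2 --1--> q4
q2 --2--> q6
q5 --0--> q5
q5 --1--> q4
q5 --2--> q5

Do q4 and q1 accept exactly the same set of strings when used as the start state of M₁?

Yes

First remove the unreachable states {q3,q5}; 5 states remain.
P0 = {q0,q1,q4,q6} | {q2}.
Refine {q0,q1,q4,q6} on symbol 1: members go to different blocks, giving {q0,q6} and {q1,q4}.
No further refinement is possible. Final partition (3 blocks): {q0,q6} | {q2} | {q1,q4}.
q4 and q1 lie in the same block of the stable partition, so they are equivalent — no string distinguishes them.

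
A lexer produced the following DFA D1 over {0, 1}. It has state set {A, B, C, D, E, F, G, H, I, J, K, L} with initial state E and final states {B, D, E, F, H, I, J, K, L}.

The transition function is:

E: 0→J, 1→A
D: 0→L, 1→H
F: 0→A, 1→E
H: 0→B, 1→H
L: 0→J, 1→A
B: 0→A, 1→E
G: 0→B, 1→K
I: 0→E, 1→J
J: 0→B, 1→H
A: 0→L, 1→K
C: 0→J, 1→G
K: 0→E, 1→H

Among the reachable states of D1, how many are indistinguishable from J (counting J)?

2

States {C,D,F,G,I} cannot be reached from the start state, so discard them.
Start with accepting vs non-accepting: {B,E,H,J,K,L} | {A}.
On input 0, block {B,E,H,J,K,L} splits into {E,H,J,K,L} and {B}.
Split {E,H,J,K,L} by δ(·,0) → {E,K,L} and {H,J}.
On input 0, block {E,K,L} splits into {E,L} and {K}.
The partition is now stable with 5 blocks: {E,L} | {A} | {B} | {H,J} | {K}.
The equivalence class containing J is {H,J}, of size 2.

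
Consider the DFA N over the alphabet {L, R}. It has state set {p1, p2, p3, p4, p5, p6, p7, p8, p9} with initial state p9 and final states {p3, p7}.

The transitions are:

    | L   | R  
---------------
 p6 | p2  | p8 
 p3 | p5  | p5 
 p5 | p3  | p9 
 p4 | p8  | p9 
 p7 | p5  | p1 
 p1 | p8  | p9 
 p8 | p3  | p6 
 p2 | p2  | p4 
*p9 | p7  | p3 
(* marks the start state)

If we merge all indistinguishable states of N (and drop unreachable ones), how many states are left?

8

P0 = {p3,p7} | {p1,p2,p4,p5,p6,p8,p9}.
Split {p1,p2,p4,p5,p6,p8,p9} by δ(·,L) → {p1,p2,p4,p6} and {p5,p8,p9}.
Split {p3,p7} by δ(·,R) → {p3} and {p7}.
Split {p1,p2,p4,p6} by δ(·,L) → {p1,p4} and {p2,p6}.
Split {p5,p8,p9} by δ(·,L) → {p5,p8} and {p9}.
Refine {p5,p8} on symbol R: members go to different blocks, giving {p5} and {p8}.
On input R, block {p2,p6} splits into {p2} and {p6}.
Stable partition: {p3} | {p1,p4} | {p5} | {p7} | {p2} | {p9} | {p8} | {p6} — 8 equivalence classes.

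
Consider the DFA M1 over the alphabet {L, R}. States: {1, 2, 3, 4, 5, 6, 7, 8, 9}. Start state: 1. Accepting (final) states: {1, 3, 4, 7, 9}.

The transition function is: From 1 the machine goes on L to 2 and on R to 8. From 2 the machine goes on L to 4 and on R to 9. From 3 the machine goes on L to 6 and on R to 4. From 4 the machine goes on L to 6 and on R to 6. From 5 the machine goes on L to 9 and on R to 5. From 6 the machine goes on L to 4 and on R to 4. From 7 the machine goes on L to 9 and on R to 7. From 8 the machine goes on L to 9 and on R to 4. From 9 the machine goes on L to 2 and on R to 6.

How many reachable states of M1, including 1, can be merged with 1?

3

Reachable states from the start: {1,2,4,6,8,9}. Unreachable: {3,5,7} — drop them.
P0 = {1,4,9} | {2,6,8}.
No further refinement is possible. Final partition (2 blocks): {1,4,9} | {2,6,8}.
The equivalence class containing 1 is {1,4,9}, of size 3.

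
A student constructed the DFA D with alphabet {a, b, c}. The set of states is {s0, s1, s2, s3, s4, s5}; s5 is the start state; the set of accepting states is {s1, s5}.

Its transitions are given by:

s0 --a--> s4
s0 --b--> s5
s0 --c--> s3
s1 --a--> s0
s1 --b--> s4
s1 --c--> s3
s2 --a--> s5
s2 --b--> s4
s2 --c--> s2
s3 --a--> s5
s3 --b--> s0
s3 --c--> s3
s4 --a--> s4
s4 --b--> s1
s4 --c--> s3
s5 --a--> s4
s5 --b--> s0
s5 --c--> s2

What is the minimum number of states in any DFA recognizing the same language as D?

3

All states are reachable from the start state.
Start with accepting vs non-accepting: {s1,s5} | {s0,s2,s3,s4}.
On input a, block {s0,s2,s3,s4} splits into {s0,s4} and {s2,s3}.
The partition is now stable with 3 blocks: {s1,s5} | {s0,s4} | {s2,s3}.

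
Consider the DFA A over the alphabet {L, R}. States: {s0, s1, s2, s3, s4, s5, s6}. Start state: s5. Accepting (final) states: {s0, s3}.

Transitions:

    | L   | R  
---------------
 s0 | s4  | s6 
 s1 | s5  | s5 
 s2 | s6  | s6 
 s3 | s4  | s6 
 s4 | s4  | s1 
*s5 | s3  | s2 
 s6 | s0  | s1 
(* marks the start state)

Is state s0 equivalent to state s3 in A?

Yes

Every state is reachable, so we keep all 7.
P0 = {s0,s3} | {s1,s2,s4,s5,s6}.
Split {s1,s2,s4,s5,s6} by δ(·,L) → {s1,s2,s4} and {s5,s6}.
On input L, block {s1,s2,s4} splits into {s1,s2} and {s4}.
Stable partition: {s0,s3} | {s1,s2} | {s5,s6} | {s4} — 4 equivalence classes.
s0 and s3 lie in the same block of the stable partition, so they are equivalent — no string distinguishes them.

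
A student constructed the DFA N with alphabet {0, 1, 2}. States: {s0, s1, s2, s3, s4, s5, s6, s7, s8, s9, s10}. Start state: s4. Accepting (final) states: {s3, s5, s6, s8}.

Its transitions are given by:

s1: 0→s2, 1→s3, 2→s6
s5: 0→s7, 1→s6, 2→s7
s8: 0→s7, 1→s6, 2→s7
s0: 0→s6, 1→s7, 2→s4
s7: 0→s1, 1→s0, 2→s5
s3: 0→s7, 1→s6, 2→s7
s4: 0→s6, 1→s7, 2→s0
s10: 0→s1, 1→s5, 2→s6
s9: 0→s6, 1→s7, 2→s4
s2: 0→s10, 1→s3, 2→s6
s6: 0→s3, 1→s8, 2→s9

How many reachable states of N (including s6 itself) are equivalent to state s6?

1

All states are reachable from the start state.
Start with accepting vs non-accepting: {s3,s5,s6,s8} | {s0,s1,s2,s4,s7,s9,s10}.
On input 0, block {s3,s5,s6,s8} splits into {s3,s5,s8} and {s6}.
Refine {s0,s1,s2,s4,s7,s9,s10} on symbol 0: members go to different blocks, giving {s1,s2,s7,s10} and {s0,s4,s9}.
On input 1, block {s1,s2,s7,s10} splits into {s1,s2,s10} and {s7}.
Stable partition: {s3,s5,s8} | {s1,s2,s10} | {s6} | {s0,s4,s9} | {s7} — 5 equivalence classes.
State s6 belongs to the block {s6}, which has 1 states.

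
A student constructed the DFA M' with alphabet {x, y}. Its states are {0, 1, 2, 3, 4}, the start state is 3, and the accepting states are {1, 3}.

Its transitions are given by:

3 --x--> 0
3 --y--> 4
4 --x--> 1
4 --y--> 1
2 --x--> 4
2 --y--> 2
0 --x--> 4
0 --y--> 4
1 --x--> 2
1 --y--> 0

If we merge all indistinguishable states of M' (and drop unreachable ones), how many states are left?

5

P0 = {1,3} | {0,2,4}.
Split {0,2,4} by δ(·,x) → {0,2} and {4}.
Split {1,3} by δ(·,y) → {1} and {3}.
On input y, block {0,2} splits into {0} and {2}.
The partition is now stable with 5 blocks: {1} | {0} | {4} | {3} | {2}.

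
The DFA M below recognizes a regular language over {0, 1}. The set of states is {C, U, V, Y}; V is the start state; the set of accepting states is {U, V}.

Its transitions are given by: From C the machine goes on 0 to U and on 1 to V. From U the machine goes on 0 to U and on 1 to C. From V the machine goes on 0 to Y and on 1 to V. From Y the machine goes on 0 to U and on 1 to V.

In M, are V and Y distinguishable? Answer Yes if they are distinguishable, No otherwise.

Yes

Initial partition by acceptance: {U,V} | {C,Y}.
On input 0, block {U,V} splits into {U} and {V}.
Stable partition: {U} | {C,Y} | {V} — 3 equivalence classes.
V and Y end up in different blocks, so they are distinguishable. For instance, the string 'ε' is accepted from only V.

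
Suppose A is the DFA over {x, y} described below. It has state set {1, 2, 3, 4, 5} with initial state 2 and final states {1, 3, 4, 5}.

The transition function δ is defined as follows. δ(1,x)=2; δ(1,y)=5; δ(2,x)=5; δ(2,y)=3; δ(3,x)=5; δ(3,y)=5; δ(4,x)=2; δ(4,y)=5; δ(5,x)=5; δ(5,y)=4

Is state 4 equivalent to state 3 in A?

No

Reachable states from the start: {2,3,4,5}. Unreachable: {1} — drop them.
P0 = {3,4,5} | {2}.
Refine {3,4,5} on symbol x: members go to different blocks, giving {3,5} and {4}.
Split {3,5} by δ(·,y) → {3} and {5}.
The partition is now stable with 4 blocks: {3} | {2} | {4} | {5}.
4 and 3 end up in different blocks, so they are distinguishable. For instance, the string 'x' is accepted from only 3.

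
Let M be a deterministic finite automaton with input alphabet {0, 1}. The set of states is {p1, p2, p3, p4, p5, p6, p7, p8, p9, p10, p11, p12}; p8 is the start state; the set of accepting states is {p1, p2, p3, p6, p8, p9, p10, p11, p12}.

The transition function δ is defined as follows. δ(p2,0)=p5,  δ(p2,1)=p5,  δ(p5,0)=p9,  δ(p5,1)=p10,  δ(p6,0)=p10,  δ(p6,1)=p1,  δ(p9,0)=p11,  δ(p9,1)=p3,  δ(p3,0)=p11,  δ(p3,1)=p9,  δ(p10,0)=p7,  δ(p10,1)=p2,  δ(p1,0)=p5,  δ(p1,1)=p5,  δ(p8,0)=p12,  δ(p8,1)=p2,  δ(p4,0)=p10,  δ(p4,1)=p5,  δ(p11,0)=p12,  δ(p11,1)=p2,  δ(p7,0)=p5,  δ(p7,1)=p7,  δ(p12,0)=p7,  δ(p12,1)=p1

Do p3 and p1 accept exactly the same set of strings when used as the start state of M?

No

States {p4,p6} cannot be reached from the start state, so discard them.
P0 = {p1,p2,p3,p8,p9,p10,p11,p12} | {p5,p7}.
On input 0, block {p1,p2,p3,p8,p9,p10,p11,p12} splits into {p1,p2,p10,p12} and {p3,p8,p9,p11}.
Split {p1,p2,p10,p12} by δ(·,1) → {p1,p2} and {p10,p12}.
Refine {p5,p7} on symbol 0: members go to different blocks, giving {p5} and {p7}.
Refine {p3,p8,p9,p11} on symbol 0: members go to different blocks, giving {p3,p9} and {p8,p11}.
Stable partition: {p1,p2} | {p5} | {p3,p9} | {p10,p12} | {p7} | {p8,p11} — 6 equivalence classes.
p3 and p1 end up in different blocks, so they are distinguishable. For instance, the string '0' is accepted from only p3.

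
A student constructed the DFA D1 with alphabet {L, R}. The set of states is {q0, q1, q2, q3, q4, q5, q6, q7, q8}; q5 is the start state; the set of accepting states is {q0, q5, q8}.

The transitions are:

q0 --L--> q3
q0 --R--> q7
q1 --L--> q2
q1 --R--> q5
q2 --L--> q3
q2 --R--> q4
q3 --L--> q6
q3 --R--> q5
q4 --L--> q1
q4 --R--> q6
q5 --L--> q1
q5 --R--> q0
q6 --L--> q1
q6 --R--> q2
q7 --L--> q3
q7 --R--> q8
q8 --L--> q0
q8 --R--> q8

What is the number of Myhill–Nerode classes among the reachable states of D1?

P0 = {q0,q5,q8} | {q1,q2,q3,q4,q6,q7}.
Split {q0,q5,q8} by δ(·,L) → {q0,q5} and {q8}.
Split {q0,q5} by δ(·,R) → {q0} and {q5}.
Refine {q1,q2,q3,q4,q6,q7} on symbol R: members go to different blocks, giving {q2,q4,q6} and {q1,q3} and {q7}.
No further refinement is possible. Final partition (6 blocks): {q0} | {q2,q4,q6} | {q8} | {q5} | {q1,q3} | {q7}.

6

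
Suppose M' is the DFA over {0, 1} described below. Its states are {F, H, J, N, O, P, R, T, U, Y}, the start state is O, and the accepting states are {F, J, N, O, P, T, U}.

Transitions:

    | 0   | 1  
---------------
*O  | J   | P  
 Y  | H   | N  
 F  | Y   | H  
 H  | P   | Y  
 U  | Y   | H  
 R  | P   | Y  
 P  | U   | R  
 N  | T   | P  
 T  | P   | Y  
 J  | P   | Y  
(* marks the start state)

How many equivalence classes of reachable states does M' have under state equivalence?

6

First remove the unreachable states {F}; 9 states remain.
P0 = {J,N,O,P,T,U} | {H,R,Y}.
Refine {J,N,O,P,T,U} on symbol 0: members go to different blocks, giving {J,N,O,P,T} and {U}.
On input 0, block {J,N,O,P,T} splits into {J,N,O,T} and {P}.
On input 0, block {J,N,O,T} splits into {N,O} and {J,T}.
Split {H,R,Y} by δ(·,0) → {H,R} and {Y}.
The partition is now stable with 6 blocks: {N,O} | {H,R} | {U} | {P} | {J,T} | {Y}.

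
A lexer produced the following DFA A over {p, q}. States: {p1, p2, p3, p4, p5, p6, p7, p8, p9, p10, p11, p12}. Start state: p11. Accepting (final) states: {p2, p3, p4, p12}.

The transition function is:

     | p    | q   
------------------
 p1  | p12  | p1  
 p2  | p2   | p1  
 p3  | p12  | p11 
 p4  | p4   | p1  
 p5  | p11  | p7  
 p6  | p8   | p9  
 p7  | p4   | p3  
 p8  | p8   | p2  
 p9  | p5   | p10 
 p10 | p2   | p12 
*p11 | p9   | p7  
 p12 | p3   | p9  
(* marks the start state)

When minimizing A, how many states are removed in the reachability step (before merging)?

2

Starting at p11 and following transitions, the reachable set is {p1, p2, p3, p4, p5, p7, p9, p10, p11, p12}. That leaves p6, p8 unreachable — 2 in total.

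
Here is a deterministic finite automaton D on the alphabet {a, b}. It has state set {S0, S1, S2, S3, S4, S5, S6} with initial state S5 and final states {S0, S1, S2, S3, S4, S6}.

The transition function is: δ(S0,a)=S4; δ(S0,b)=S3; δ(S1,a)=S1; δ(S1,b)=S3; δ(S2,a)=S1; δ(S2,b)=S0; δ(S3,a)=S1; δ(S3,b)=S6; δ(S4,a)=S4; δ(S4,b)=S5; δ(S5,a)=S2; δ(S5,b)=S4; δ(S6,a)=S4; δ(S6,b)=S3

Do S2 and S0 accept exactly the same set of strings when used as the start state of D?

Start with accepting vs non-accepting: {S0,S1,S2,S3,S4,S6} | {S5}.
Split {S0,S1,S2,S3,S4,S6} by δ(·,b) → {S0,S1,S2,S3,S6} and {S4}.
Refine {S0,S1,S2,S3,S6} on symbol a: members go to different blocks, giving {S1,S2,S3} and {S0,S6}.
Refine {S1,S2,S3} on symbol b: members go to different blocks, giving {S2,S3} and {S1}.
The partition is now stable with 5 blocks: {S2,S3} | {S5} | {S4} | {S0,S6} | {S1}.
S2 and S0 end up in different blocks, so they are distinguishable. For instance, the string 'ab' is accepted from only S2.

No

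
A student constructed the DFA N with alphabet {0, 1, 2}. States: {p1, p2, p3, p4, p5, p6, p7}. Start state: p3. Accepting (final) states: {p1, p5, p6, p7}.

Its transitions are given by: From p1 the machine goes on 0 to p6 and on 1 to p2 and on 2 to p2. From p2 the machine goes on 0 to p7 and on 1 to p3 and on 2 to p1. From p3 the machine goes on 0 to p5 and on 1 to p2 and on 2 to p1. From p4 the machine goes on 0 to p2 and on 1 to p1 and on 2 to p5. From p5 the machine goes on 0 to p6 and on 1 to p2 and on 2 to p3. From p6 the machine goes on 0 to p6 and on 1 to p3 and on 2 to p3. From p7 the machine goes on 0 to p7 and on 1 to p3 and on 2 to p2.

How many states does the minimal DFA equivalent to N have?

2

Reachable states from the start: {p1,p2,p3,p5,p6,p7}. Unreachable: {p4} — drop them.
Start with accepting vs non-accepting: {p1,p5,p6,p7} | {p2,p3}.
The partition is now stable with 2 blocks: {p1,p5,p6,p7} | {p2,p3}.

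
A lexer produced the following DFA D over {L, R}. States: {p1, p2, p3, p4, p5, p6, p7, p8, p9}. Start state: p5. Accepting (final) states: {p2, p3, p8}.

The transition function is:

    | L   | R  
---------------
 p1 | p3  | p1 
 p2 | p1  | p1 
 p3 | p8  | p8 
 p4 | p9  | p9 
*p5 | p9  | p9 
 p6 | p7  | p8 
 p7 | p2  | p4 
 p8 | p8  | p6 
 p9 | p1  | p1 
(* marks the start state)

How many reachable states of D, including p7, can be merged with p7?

Every state is reachable, so we keep all 9.
Start with accepting vs non-accepting: {p2,p3,p8} | {p1,p4,p5,p6,p7,p9}.
Split {p2,p3,p8} by δ(·,L) → {p3,p8} and {p2}.
On input R, block {p3,p8} splits into {p3} and {p8}.
Split {p1,p4,p5,p6,p7,p9} by δ(·,L) → {p4,p5,p6,p9} and {p1} and {p7}.
Refine {p4,p5,p6,p9} on symbol L: members go to different blocks, giving {p4,p5} and {p6} and {p9}.
No further refinement is possible. Final partition (8 blocks): {p3} | {p4,p5} | {p2} | {p8} | {p1} | {p7} | {p6} | {p9}.
The equivalence class containing p7 is {p7}, of size 1.

1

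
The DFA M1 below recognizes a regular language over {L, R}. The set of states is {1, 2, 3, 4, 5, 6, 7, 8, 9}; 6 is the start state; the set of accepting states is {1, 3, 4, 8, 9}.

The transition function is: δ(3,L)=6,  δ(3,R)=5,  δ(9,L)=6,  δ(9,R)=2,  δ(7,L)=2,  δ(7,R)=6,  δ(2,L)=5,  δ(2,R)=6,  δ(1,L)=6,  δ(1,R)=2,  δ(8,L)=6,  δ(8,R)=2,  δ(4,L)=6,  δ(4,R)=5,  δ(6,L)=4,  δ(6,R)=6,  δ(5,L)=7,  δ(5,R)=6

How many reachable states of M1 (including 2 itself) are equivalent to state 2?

3

Reachable states from the start: {2,4,5,6,7}. Unreachable: {1,3,8,9} — drop them.
Start with accepting vs non-accepting: {4} | {2,5,6,7}.
On input L, block {2,5,6,7} splits into {2,5,7} and {6}.
Stable partition: {4} | {2,5,7} | {6} — 3 equivalence classes.
The equivalence class containing 2 is {2,5,7}, of size 3.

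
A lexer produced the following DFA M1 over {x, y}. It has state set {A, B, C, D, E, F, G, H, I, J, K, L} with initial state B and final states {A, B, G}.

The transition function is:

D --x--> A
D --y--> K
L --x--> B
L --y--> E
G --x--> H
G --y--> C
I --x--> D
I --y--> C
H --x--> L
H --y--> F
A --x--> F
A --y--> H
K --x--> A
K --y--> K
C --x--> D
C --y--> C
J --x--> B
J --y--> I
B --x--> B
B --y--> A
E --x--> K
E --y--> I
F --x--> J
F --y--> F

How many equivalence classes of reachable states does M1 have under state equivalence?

6

Reachable states from the start: {A,B,C,D,E,F,H,I,J,K,L}. Unreachable: {G} — drop them.
P0 = {A,B} | {C,D,E,F,H,I,J,K,L}.
On input x, block {A,B} splits into {A} and {B}.
Refine {C,D,E,F,H,I,J,K,L} on symbol x: members go to different blocks, giving {C,E,F,H,I} and {D,K} and {J,L}.
Refine {C,E,F,H,I} on symbol x: members go to different blocks, giving {C,E,I} and {F,H}.
No further refinement is possible. Final partition (6 blocks): {A} | {C,E,I} | {B} | {D,K} | {J,L} | {F,H}.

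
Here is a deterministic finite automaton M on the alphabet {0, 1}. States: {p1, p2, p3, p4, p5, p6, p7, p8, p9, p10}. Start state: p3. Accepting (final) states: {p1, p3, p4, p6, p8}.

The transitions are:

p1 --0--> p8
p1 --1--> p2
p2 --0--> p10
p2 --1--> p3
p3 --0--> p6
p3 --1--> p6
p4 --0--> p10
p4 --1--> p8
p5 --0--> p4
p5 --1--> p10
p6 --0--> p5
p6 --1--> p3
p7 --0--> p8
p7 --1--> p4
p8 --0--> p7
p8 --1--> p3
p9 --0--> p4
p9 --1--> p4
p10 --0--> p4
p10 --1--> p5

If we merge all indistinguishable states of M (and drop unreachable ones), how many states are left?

Reachable states from the start: {p3,p4,p5,p6,p7,p8,p10}. Unreachable: {p1,p2,p9} — drop them.
P0 = {p3,p4,p6,p8} | {p5,p7,p10}.
Split {p3,p4,p6,p8} by δ(·,0) → {p4,p6,p8} and {p3}.
On input 1, block {p4,p6,p8} splits into {p6,p8} and {p4}.
Split {p5,p7,p10} by δ(·,0) → {p5,p10} and {p7}.
Split {p6,p8} by δ(·,0) → {p6} and {p8}.
The partition is now stable with 6 blocks: {p6} | {p5,p10} | {p3} | {p4} | {p7} | {p8}.

6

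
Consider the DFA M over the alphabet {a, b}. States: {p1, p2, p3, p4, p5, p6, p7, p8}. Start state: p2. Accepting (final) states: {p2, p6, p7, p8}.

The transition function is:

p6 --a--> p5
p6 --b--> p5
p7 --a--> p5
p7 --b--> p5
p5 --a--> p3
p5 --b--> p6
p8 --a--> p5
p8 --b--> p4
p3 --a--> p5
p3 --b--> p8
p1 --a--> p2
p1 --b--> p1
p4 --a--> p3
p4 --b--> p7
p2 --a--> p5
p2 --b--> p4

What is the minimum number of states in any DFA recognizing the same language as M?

States {p1} cannot be reached from the start state, so discard them.
Initial partition by acceptance: {p2,p6,p7,p8} | {p3,p4,p5}.
No further refinement is possible. Final partition (2 blocks): {p2,p6,p7,p8} | {p3,p4,p5}.

2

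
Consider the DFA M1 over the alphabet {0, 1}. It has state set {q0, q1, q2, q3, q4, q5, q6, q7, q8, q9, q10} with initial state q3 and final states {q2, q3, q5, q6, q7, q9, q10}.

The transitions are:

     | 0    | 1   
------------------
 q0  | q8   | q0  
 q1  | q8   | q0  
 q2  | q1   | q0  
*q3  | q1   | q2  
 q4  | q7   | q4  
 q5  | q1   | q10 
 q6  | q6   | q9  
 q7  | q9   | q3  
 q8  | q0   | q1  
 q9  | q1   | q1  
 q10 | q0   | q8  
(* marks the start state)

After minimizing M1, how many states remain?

Reachable states from the start: {q0,q1,q2,q3,q8}. Unreachable: {q4,q5,q6,q7,q9,q10} — drop them.
Initial partition by acceptance: {q2,q3} | {q0,q1,q8}.
Refine {q2,q3} on symbol 1: members go to different blocks, giving {q2} and {q3}.
Stable partition: {q2} | {q0,q1,q8} | {q3} — 3 equivalence classes.

3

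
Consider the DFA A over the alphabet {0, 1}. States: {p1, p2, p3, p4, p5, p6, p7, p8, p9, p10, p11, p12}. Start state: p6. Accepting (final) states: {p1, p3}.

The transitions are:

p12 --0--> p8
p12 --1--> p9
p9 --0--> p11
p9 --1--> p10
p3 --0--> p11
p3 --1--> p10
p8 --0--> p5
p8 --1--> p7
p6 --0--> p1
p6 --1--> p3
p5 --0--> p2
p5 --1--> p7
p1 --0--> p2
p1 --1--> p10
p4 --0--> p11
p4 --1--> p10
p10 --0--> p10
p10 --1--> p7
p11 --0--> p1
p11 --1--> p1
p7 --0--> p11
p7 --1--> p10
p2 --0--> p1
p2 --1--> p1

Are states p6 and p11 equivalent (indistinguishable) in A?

First remove the unreachable states {p4,p5,p8,p9,p12}; 7 states remain.
Initial partition by acceptance: {p1,p3} | {p2,p6,p7,p10,p11}.
Split {p2,p6,p7,p10,p11} by δ(·,0) → {p2,p6,p11} and {p7,p10}.
Split {p7,p10} by δ(·,0) → {p7} and {p10}.
Stable partition: {p1,p3} | {p2,p6,p11} | {p7} | {p10} — 4 equivalence classes.
p6 and p11 lie in the same block of the stable partition, so they are equivalent — no string distinguishes them.

Yes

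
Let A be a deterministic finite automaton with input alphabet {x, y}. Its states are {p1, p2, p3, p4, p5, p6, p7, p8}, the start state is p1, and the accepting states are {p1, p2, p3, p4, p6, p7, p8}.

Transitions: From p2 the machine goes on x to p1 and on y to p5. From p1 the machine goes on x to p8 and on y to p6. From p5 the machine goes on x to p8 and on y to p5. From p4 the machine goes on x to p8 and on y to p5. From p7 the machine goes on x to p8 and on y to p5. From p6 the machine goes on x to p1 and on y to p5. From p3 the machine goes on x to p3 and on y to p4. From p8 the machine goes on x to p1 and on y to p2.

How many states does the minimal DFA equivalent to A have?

3

Reachable states from the start: {p1,p2,p5,p6,p8}. Unreachable: {p3,p4,p7} — drop them.
Initial partition by acceptance: {p1,p2,p6,p8} | {p5}.
Split {p1,p2,p6,p8} by δ(·,y) → {p1,p8} and {p2,p6}.
No further refinement is possible. Final partition (3 blocks): {p1,p8} | {p5} | {p2,p6}.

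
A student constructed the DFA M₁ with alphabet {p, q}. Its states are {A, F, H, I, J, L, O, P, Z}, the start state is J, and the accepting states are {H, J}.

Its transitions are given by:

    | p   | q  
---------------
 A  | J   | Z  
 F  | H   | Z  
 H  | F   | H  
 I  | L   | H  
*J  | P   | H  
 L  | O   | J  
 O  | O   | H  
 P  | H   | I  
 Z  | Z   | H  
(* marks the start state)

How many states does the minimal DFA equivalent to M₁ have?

Reachable states from the start: {F,H,I,J,L,O,P,Z}. Unreachable: {A} — drop them.
Start with accepting vs non-accepting: {H,J} | {F,I,L,O,P,Z}.
On input p, block {F,I,L,O,P,Z} splits into {I,L,O,Z} and {F,P}.
No further refinement is possible. Final partition (3 blocks): {H,J} | {I,L,O,Z} | {F,P}.

3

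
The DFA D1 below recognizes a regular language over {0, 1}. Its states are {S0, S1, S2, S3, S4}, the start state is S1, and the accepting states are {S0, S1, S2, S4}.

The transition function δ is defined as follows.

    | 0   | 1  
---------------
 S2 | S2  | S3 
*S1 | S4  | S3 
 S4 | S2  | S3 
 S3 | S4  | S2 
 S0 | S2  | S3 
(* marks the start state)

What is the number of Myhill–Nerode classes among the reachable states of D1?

Reachable states from the start: {S1,S2,S3,S4}. Unreachable: {S0} — drop them.
Initial partition by acceptance: {S1,S2,S4} | {S3}.
Stable partition: {S1,S2,S4} | {S3} — 2 equivalence classes.

2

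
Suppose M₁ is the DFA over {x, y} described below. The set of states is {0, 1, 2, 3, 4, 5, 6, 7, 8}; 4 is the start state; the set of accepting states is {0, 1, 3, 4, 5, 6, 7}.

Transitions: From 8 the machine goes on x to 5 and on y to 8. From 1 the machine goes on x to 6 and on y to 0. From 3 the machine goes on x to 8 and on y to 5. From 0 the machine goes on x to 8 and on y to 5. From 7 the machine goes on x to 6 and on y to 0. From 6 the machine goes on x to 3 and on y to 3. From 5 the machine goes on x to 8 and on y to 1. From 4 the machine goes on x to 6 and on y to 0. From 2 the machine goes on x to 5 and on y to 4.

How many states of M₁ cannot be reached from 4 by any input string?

BFS from 4 reaches {0, 1, 3, 4, 5, 6, 8}; the 2 state(s) 2, 7 are never visited.

2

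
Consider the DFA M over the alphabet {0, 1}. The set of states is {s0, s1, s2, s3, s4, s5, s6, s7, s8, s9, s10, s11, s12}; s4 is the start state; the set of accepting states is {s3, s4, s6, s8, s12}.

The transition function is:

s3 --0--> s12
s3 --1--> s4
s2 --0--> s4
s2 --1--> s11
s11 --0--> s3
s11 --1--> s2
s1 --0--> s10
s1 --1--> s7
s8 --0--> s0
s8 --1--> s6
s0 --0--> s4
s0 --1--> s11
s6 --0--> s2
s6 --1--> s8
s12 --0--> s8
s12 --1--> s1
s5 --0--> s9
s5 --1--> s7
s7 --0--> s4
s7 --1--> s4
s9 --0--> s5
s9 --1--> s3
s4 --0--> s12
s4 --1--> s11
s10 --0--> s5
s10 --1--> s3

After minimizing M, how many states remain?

9

Initial partition by acceptance: {s3,s4,s6,s8,s12} | {s0,s1,s2,s5,s7,s9,s10,s11}.
On input 0, block {s3,s4,s6,s8,s12} splits into {s3,s4,s12} and {s6,s8}.
On input 0, block {s3,s4,s12} splits into {s3,s4} and {s12}.
Refine {s3,s4} on symbol 1: members go to different blocks, giving {s3} and {s4}.
Split {s0,s1,s2,s5,s7,s9,s10,s11} by δ(·,0) → {s1,s5,s9,s10} and {s0,s2,s7} and {s11}.
Split {s1,s5,s9,s10} by δ(·,1) → {s1,s5} and {s9,s10}.
Refine {s0,s2,s7} on symbol 1: members go to different blocks, giving {s0,s2} and {s7}.
Stable partition: {s3} | {s1,s5} | {s6,s8} | {s12} | {s4} | {s0,s2} | {s11} | {s9,s10} | {s7} — 9 equivalence classes.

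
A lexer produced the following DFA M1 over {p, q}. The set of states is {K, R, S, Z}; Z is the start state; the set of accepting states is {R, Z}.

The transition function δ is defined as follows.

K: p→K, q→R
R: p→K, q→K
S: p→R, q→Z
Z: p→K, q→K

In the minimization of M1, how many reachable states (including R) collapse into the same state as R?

2

States {S} cannot be reached from the start state, so discard them.
Start with accepting vs non-accepting: {R,Z} | {K}.
Stable partition: {R,Z} | {K} — 2 equivalence classes.
State R belongs to the block {R,Z}, which has 2 states.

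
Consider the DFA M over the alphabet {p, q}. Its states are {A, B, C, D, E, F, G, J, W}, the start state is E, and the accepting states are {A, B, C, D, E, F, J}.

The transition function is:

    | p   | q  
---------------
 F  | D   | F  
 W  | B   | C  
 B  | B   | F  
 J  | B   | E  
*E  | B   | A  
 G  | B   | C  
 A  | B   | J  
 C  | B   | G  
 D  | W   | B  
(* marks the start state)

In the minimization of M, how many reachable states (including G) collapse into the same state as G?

All states are reachable from the start state.
Initial partition by acceptance: {A,B,C,D,E,F,J} | {G,W}.
On input p, block {A,B,C,D,E,F,J} splits into {A,B,C,E,F,J} and {D}.
Refine {A,B,C,E,F,J} on symbol p: members go to different blocks, giving {A,B,C,E,J} and {F}.
Refine {A,B,C,E,J} on symbol q: members go to different blocks, giving {A,E,J} and {B} and {C}.
No further refinement is possible. Final partition (6 blocks): {A,E,J} | {G,W} | {D} | {F} | {B} | {C}.
The equivalence class containing G is {G,W}, of size 2.

2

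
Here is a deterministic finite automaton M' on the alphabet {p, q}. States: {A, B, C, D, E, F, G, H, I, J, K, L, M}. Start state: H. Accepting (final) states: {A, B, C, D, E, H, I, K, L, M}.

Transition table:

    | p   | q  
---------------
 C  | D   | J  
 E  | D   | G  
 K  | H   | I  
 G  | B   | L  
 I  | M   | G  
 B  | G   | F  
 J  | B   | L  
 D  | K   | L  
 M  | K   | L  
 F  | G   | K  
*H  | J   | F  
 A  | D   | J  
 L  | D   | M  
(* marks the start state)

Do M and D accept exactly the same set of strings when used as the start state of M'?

Yes

States {A,C,E} cannot be reached from the start state, so discard them.
Initial partition by acceptance: {B,D,H,I,K,L,M} | {F,G,J}.
On input p, block {B,D,H,I,K,L,M} splits into {D,I,K,L,M} and {B,H}.
Refine {D,I,K,L,M} on symbol p: members go to different blocks, giving {D,I,L,M} and {K}.
Split {D,I,L,M} by δ(·,p) → {D,M} and {I,L}.
Refine {F,G,J} on symbol p: members go to different blocks, giving {G,J} and {F}.
Split {I,L} by δ(·,q) → {I} and {L}.
The partition is now stable with 7 blocks: {D,M} | {G,J} | {B,H} | {K} | {I} | {F} | {L}.
M and D lie in the same block of the stable partition, so they are equivalent — no string distinguishes them.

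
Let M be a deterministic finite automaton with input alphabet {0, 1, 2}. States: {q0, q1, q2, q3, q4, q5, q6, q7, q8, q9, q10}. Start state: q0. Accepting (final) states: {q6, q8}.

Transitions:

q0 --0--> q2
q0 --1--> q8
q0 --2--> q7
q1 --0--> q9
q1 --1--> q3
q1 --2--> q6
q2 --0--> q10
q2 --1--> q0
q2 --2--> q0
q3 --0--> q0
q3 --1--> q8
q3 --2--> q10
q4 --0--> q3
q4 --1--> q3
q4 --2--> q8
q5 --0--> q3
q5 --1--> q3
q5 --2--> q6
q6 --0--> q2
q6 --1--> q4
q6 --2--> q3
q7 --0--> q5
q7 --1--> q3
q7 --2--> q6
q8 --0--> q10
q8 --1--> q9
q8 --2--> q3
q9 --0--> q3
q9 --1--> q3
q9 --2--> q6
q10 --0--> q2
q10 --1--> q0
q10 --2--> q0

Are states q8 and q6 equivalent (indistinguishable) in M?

First remove the unreachable states {q1}; 10 states remain.
P0 = {q6,q8} | {q0,q2,q3,q4,q5,q7,q9,q10}.
On input 1, block {q0,q2,q3,q4,q5,q7,q9,q10} splits into {q2,q4,q5,q7,q9,q10} and {q0,q3}.
On input 0, block {q2,q4,q5,q7,q9,q10} splits into {q2,q7,q10} and {q4,q5,q9}.
Refine {q2,q7,q10} on symbol 0: members go to different blocks, giving {q2,q10} and {q7}.
On input 0, block {q0,q3} splits into {q0} and {q3}.
Stable partition: {q6,q8} | {q2,q10} | {q0} | {q4,q5,q9} | {q7} | {q3} — 6 equivalence classes.
q8 and q6 lie in the same block of the stable partition, so they are equivalent — no string distinguishes them.

Yes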